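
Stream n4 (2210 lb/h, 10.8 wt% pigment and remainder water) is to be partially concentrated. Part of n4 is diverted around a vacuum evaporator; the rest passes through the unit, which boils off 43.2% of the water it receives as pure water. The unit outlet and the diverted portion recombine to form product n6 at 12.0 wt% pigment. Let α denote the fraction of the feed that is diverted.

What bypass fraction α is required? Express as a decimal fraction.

0.740

All 2210×0.108 = 238.68 lb/h of pigment reaches n6, so n6 = 238.68/0.120 = 1989 lb/h and vapour = 221 lb/h.
The evaporator receives (1−α)·2210 of feed at 0.892 water and removes 0.432 of that water:
0.432×0.892×(1−α)×2210 = 221
(1−α) = 221/851.61 = 0.2595;  α = 0.7405.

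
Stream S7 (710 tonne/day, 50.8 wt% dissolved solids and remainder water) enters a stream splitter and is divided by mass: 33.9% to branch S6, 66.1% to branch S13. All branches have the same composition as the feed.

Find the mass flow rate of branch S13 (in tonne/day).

469.3 tonne/day

Branch S13 flow = 0.661×710 = 469.31 tonne/day.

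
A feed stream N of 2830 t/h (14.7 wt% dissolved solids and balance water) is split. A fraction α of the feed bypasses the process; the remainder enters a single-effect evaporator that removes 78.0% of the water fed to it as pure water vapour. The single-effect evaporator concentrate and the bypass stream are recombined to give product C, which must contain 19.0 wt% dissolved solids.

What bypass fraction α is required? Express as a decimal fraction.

0.660

All 2830×0.147 = 416.01 t/h of dissolved solids reaches C, so C = 416.01/0.190 = 2189.5 t/h and vapour = 640.47 t/h.
The evaporator receives (1−α)·2830 of feed at 0.853 water and removes 0.780 of that water:
0.780×0.853×(1−α)×2830 = 640.47
(1−α) = 640.47/1882.9 = 0.3402;  α = 0.6598.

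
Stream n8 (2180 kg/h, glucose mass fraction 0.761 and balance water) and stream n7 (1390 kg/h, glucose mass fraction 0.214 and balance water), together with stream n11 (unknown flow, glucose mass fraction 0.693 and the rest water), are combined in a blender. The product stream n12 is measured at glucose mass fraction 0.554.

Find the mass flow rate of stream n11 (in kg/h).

153.5 kg/h

Let n11 be the unknown flow. Total out = 3570 + n11.
glucose balance: 1956.4 + 0.693·n11 = 0.554·(3570 + n11)
(0.693 − 0.554)·n11 = 0.554×3570 − 1956.4 = 21.34
n11 = 21.34 / 0.139 = 153.53 kg/h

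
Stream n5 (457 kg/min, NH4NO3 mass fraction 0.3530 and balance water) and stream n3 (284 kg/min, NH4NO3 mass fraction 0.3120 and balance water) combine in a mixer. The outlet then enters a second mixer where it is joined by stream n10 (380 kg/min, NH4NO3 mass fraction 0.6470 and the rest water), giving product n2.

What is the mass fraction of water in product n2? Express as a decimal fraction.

Overall, product flow = 1121 kg/min.
water in = 457×0.647 + 284×0.688 + 380×0.353 = 625.21 kg/min.
water fraction in n2 = 0.5577.

0.5577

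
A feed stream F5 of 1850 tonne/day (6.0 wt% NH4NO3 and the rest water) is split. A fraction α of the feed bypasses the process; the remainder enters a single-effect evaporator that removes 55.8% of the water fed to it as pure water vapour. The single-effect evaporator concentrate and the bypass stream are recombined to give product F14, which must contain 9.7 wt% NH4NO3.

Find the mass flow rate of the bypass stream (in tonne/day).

All 1850×0.060 = 111 tonne/day of NH4NO3 reaches F14, so F14 = 111/0.097 = 1144.3 tonne/day and vapour = 705.67 tonne/day.
The evaporator receives (1−α)·1850 of feed at 0.940 water and removes 0.558 of that water:
0.558×0.940×(1−α)×1850 = 705.67
(1−α) = 705.67/970.36 = 0.7272;  α = 0.2728.
Bypass flow = 0.2728×1850 = 504.64 tonne/day.

504.6 tonne/day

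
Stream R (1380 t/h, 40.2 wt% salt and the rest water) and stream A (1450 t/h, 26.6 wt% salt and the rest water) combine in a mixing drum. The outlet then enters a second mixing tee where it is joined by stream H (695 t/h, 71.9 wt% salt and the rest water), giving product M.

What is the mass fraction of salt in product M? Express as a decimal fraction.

Overall, product flow = 3525 t/h.
salt in = 1380×0.402 + 1450×0.266 + 695×0.719 = 1440.2 t/h.
salt fraction in M = 0.409.

0.409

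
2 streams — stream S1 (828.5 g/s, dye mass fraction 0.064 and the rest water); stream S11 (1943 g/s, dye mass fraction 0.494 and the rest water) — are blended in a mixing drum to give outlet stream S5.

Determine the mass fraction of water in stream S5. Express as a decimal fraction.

Total flow out = 828.5 + 1943 = 2771.5 g/s.
water in = 828.5×0.936 + 1943×0.506 = 1758.6 g/s.
water mass fraction in S5 = 1758.6/2771.5 = 0.635.

0.635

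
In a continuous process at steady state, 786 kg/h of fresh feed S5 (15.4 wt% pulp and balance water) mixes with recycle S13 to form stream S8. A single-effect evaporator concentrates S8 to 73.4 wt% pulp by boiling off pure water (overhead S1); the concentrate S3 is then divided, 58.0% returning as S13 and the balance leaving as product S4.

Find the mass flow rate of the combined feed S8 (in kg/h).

1014 kg/h

Overall pulp balance (none leaves overhead): pulp in fresh feed = pulp in product, i.e. 786×0.154 = (1−0.580)·S3·0.734.
S3 = 121.04/(0.734×0.420) = 392.64 kg/h.
Recycle S13 = 0.580×392.64 = 227.73 kg/h.
Combined feed S8 = 786 + 227.73 = 1013.7 kg/h.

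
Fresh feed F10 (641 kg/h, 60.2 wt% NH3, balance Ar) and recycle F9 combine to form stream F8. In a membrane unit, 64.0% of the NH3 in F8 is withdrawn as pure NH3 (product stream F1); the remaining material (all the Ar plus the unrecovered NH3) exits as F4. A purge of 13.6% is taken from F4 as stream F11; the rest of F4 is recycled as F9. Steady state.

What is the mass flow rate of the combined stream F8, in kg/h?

2436 kg/h

Ar enters only via F10 and leaves only via the purge: 641×0.398 = 0.136×(Ar in F4), and the membrane unit passes all Ar, so Ar in F8 = Ar in F4 = 1875.9 kg/h.
NH3 in F8: m_A = 641×0.602 + (1−0.136)·(1−0.640)·m_A, so m_A = 385.88/0.6890 = 560.09 kg/h.
F8 = 560.09 + 1875.9 = 2436 kg/h.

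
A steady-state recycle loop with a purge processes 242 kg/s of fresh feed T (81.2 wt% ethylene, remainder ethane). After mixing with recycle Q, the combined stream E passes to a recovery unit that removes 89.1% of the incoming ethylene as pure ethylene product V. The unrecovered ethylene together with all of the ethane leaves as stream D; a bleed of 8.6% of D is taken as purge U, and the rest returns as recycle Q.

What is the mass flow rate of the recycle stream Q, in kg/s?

505.3 kg/s

ethane enters only via T and leaves only via the purge: 242×0.188 = 0.086×(ethane in D), and the recovery unit passes all ethane, so ethane in E = ethane in D = 529.02 kg/s.
ethylene in E: m_A = 242×0.812 + (1−0.086)·(1−0.891)·m_A, so m_A = 196.5/0.9004 = 218.25 kg/s.
D = (1−0.891)×218.25 + 529.02 = 552.81 kg/s.
Recycle Q = (1−0.086)×552.81 = 505.27 kg/s.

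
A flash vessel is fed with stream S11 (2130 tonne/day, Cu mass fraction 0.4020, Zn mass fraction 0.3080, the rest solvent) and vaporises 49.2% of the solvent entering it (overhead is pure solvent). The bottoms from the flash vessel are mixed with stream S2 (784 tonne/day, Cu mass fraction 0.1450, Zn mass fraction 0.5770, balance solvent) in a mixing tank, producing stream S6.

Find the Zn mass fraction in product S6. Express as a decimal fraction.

Vapour removed = 0.492×0.290×2130 = 303.91 tonne/day; concentrate = 1826.1 tonne/day.
Zn reaching the mixer = 656.04 (from concentrate) + 784×0.577 = 1108.4 tonne/day.
Product flow = 1826.1 + 784 = 2610.1 tonne/day; Zn fraction = 0.4247.

0.4247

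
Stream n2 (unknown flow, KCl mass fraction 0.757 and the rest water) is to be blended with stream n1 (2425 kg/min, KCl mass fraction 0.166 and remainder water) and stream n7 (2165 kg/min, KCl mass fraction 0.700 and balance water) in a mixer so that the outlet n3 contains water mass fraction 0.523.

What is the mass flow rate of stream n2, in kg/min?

969.2 kg/min

Let n2 be the unknown flow. Total out = 4590 + n2.
water balance: 2671.9 + 0.243·n2 = 0.523·(4590 + n2)
(0.243 − 0.523)·n2 = 0.523×4590 − 2671.9 = -271.38
n2 = -271.38 / -0.280 = 969.21 kg/min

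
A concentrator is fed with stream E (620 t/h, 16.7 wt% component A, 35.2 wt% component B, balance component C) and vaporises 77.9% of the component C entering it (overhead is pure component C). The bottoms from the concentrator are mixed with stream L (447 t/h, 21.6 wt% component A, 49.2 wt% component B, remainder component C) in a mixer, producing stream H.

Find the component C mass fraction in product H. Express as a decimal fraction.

Vapour removed = 0.779×0.481×620 = 232.31 t/h; concentrate = 387.69 t/h.
component C reaching the mixer = 65.907 (from concentrate) + 447×0.292 = 196.43 t/h.
Product flow = 387.69 + 447 = 834.69 t/h; component C fraction = 0.235.

0.235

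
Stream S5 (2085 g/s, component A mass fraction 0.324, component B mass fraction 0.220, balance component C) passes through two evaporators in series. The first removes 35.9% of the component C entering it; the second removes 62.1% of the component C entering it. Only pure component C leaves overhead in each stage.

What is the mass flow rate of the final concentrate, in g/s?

component C in feed = 2085×0.456 = 950.76 g/s.
After stage 1: component C left = (1−0.359)×950.76 = 609.44; stream total = 1743.7 g/s.
After stage 2: component C left = (1−0.621)×609.44 = 230.98; final concentrate = 1365.2 g/s.

1365 g/s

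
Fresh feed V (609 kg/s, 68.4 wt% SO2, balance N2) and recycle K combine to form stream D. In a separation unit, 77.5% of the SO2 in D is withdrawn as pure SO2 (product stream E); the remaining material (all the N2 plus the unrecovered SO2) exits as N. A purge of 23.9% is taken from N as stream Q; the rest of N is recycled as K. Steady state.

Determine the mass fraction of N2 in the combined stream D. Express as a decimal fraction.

0.616

N2 enters only via V and leaves only via the purge: 609×0.316 = 0.239×(N2 in N), and the separation unit passes all N2, so N2 in D = N2 in N = 805.21 kg/s.
SO2 in D: m_A = 609×0.684 + (1−0.239)·(1−0.775)·m_A, so m_A = 416.56/0.8288 = 502.62 kg/s.
D = 502.62 + 805.21 = 1307.8 kg/s.
N2 fraction in D = 805.21/1307.8 = 0.616.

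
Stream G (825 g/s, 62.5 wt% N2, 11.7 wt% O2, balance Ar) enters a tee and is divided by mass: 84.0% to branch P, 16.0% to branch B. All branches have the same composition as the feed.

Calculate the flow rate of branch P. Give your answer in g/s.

693 g/s

Branch P flow = 0.840×825 = 693 g/s.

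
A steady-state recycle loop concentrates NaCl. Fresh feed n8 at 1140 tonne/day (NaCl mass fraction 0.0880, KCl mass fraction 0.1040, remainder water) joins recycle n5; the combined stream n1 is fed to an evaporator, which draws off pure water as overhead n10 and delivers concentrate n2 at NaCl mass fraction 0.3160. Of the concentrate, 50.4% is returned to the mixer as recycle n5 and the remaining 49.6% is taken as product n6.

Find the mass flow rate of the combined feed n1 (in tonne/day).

Overall NaCl balance (none leaves overhead): NaCl in fresh feed = NaCl in product, i.e. 1140×0.088 = (1−0.504)·n2·0.316.
n2 = 100.32/(0.316×0.496) = 640.06 tonne/day.
Recycle n5 = 0.504×640.06 = 322.59 tonne/day.
Combined feed n1 = 1140 + 322.59 = 1462.6 tonne/day.

1463 tonne/day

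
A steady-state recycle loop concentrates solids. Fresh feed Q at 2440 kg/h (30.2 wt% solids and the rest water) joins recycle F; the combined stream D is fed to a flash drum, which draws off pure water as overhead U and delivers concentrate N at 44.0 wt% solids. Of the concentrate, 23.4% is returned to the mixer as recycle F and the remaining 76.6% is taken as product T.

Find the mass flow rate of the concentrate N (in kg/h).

Overall solids balance (none leaves overhead): solids in fresh feed = solids in product, i.e. 2440×0.302 = (1−0.234)·N·0.440.
N = 736.88/(0.440×0.766) = 2186.3 kg/h.

2186 kg/h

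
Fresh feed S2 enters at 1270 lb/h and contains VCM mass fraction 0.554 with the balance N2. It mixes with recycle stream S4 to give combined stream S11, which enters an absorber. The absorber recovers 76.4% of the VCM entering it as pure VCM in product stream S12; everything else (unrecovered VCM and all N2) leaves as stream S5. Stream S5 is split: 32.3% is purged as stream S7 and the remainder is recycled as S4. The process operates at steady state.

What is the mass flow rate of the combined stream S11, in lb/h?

N2 enters only via S2 and leaves only via the purge: 1270×0.446 = 0.323×(N2 in S5), and the absorber passes all N2, so N2 in S11 = N2 in S5 = 1753.6 lb/h.
VCM in S11: m_A = 1270×0.554 + (1−0.323)·(1−0.764)·m_A, so m_A = 703.58/0.8402 = 837.37 lb/h.
S11 = 837.37 + 1753.6 = 2591 lb/h.

2591 lb/h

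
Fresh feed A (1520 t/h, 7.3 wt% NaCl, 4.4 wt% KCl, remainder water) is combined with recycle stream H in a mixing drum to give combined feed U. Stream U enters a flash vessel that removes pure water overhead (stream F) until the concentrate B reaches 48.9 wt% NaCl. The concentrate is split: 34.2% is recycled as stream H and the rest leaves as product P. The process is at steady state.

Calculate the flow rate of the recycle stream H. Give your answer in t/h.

117.9 t/h

Overall NaCl balance (none leaves overhead): NaCl in fresh feed = NaCl in product, i.e. 1520×0.073 = (1−0.342)·B·0.489.
B = 110.96/(0.489×0.658) = 344.85 t/h.
Recycle H = 0.342×344.85 = 117.94 t/h.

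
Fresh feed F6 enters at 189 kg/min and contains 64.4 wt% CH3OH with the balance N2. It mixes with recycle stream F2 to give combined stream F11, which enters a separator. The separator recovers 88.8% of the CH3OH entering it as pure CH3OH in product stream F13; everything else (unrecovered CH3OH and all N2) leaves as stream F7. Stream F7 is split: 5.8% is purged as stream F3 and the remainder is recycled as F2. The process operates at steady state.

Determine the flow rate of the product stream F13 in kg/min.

120.8 kg/min

CH3OH in F11: m_A = 189×0.644 + (1−0.058)·(1−0.888)·m_A, so m_A = 121.72/0.8945 = 136.07 kg/min.
Product F13 = 0.888×136.07 = 120.83 kg/min.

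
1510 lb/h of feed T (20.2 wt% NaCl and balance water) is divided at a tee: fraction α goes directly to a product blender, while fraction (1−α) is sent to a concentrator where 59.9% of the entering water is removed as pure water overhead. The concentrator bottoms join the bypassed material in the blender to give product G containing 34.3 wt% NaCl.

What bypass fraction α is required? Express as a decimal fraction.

All 1510×0.202 = 305.02 lb/h of NaCl reaches G, so G = 305.02/0.343 = 889.27 lb/h and vapour = 620.73 lb/h.
The evaporator receives (1−α)·1510 of feed at 0.798 water and removes 0.599 of that water:
0.599×0.798×(1−α)×1510 = 620.73
(1−α) = 620.73/721.78 = 0.8600;  α = 0.1400.

0.140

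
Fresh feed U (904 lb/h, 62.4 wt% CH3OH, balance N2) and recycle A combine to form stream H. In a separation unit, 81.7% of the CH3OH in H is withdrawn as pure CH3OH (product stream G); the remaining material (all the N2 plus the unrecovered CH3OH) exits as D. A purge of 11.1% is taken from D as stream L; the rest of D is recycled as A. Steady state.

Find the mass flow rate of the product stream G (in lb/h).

CH3OH in H: m_A = 904×0.624 + (1−0.111)·(1−0.817)·m_A, so m_A = 564.1/0.8373 = 673.7 lb/h.
Product G = 0.817×673.7 = 550.41 lb/h.

550.4 lb/h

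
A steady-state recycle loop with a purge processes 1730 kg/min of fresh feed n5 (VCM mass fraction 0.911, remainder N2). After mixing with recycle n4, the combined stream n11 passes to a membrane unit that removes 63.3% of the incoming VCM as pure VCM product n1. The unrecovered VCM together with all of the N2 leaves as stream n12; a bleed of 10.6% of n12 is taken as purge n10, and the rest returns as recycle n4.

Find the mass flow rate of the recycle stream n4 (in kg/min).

2068 kg/min

N2 enters only via n5 and leaves only via the purge: 1730×0.089 = 0.106×(N2 in n12), and the membrane unit passes all N2, so N2 in n11 = N2 in n12 = 1452.5 kg/min.
VCM in n11: m_A = 1730×0.911 + (1−0.106)·(1−0.633)·m_A, so m_A = 1576/0.6719 = 2345.6 kg/min.
n12 = (1−0.633)×2345.6 + 1452.5 = 2313.4 kg/min.
Recycle n4 = (1−0.106)×2313.4 = 2068.2 kg/min.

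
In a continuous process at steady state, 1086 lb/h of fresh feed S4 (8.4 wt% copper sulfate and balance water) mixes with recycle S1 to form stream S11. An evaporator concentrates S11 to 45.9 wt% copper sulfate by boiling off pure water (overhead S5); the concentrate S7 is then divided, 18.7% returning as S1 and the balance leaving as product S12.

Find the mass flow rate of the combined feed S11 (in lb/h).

Overall copper sulfate balance (none leaves overhead): copper sulfate in fresh feed = copper sulfate in product, i.e. 1086×0.084 = (1−0.187)·S7·0.459.
S7 = 91.224/(0.459×0.813) = 244.46 lb/h.
Recycle S1 = 0.187×244.46 = 45.714 lb/h.
Combined feed S11 = 1086 + 45.714 = 1131.7 lb/h.

1132 lb/h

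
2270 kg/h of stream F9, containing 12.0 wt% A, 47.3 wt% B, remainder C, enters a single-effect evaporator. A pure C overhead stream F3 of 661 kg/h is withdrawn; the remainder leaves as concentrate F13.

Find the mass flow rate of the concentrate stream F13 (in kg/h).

Concentrate = 2270 − 661 = 1609 kg/h.

1609 kg/h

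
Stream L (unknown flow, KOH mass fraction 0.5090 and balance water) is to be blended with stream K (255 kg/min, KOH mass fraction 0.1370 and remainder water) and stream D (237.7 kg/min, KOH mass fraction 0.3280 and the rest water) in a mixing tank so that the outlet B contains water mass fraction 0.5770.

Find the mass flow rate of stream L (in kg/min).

Let L be the unknown flow. Total out = 492.7 + L.
water balance: 379.8 + 0.491·L = 0.577·(492.7 + L)
(0.491 − 0.577)·L = 0.577×492.7 − 379.8 = -95.512
L = -95.512 / -0.086 = 1110.6 kg/min

1111 kg/min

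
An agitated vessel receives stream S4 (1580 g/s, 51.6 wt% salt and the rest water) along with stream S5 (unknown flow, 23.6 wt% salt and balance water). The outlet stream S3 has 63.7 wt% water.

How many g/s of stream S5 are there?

Let S5 be the unknown flow. Total out = 1580 + S5.
water balance: 764.72 + 0.764·S5 = 0.637·(1580 + S5)
(0.764 − 0.637)·S5 = 0.637×1580 − 764.72 = 241.74
S5 = 241.74 / 0.127 = 1903.5 g/s

1903 g/s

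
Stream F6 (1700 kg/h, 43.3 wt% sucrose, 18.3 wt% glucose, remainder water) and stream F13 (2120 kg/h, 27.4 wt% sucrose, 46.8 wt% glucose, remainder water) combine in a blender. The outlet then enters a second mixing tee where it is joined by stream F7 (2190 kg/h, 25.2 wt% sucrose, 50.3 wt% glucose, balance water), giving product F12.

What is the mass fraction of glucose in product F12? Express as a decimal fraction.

Overall, product flow = 6010 kg/h.
glucose in = 1700×0.183 + 2120×0.468 + 2190×0.503 = 2404.8 kg/h.
glucose fraction in F12 = 0.400.

0.400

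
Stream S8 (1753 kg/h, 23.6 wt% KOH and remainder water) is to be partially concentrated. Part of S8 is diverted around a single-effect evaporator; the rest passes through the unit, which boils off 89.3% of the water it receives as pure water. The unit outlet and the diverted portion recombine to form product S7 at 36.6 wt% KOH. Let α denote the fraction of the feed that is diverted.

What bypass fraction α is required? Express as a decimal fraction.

All 1753×0.236 = 413.71 kg/h of KOH reaches S7, so S7 = 413.71/0.366 = 1130.3 kg/h and vapour = 622.65 kg/h.
The evaporator receives (1−α)·1753 of feed at 0.764 water and removes 0.893 of that water:
0.893×0.764×(1−α)×1753 = 622.65
(1−α) = 622.65/1196 = 0.5206;  α = 0.4794.

0.479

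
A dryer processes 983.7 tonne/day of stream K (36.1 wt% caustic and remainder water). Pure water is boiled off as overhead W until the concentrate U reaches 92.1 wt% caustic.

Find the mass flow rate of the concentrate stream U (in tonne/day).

385.6 tonne/day

caustic is conserved: 983.7×0.361 = 355.12 tonne/day all reports to the concentrate.
Concentrate = 355.12/(target fraction) = 385.58 tonne/day.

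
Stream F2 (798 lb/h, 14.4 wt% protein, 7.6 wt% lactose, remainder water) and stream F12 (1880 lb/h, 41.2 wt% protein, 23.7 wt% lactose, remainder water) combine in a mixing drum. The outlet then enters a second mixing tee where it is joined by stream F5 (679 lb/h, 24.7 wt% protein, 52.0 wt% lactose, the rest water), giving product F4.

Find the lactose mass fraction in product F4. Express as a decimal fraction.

Overall, product flow = 3357 lb/h.
lactose in = 798×0.076 + 1880×0.237 + 679×0.520 = 859.29 lb/h.
lactose fraction in F4 = 0.256.

0.256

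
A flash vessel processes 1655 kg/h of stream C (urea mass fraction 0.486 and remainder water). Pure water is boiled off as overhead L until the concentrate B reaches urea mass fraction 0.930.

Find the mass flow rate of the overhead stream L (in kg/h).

urea is conserved: 1655×0.486 = 804.33 kg/h all reports to the concentrate.
Concentrate = 804.33/(target fraction) = 864.87 kg/h.
Overhead = 1655 − 864.87 = 790.13 kg/h.

790.1 kg/h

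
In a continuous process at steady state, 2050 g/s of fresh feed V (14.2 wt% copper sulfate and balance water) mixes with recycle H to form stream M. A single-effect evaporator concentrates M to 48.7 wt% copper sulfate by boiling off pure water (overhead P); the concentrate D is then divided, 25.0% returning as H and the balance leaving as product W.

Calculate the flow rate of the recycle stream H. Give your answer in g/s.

Overall copper sulfate balance (none leaves overhead): copper sulfate in fresh feed = copper sulfate in product, i.e. 2050×0.142 = (1−0.250)·D·0.487.
D = 291.1/(0.487×0.750) = 796.99 g/s.
Recycle H = 0.250×796.99 = 199.25 g/s.

199.2 g/s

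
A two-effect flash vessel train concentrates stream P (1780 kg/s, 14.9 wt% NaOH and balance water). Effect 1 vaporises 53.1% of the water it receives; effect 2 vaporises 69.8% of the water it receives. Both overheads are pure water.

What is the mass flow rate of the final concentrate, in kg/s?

water in feed = 1780×0.851 = 1514.8 kg/s.
After stage 1: water left = (1−0.531)×1514.8 = 710.43; stream total = 975.65 kg/s.
After stage 2: water left = (1−0.698)×710.43 = 214.55; final concentrate = 479.77 kg/s.

479.8 kg/s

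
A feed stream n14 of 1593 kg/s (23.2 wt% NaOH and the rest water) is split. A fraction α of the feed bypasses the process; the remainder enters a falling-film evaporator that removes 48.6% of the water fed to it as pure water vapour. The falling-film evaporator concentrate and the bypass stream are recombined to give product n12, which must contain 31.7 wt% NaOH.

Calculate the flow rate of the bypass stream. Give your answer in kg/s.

All 1593×0.232 = 369.58 kg/s of NaOH reaches n12, so n12 = 369.58/0.317 = 1165.9 kg/s and vapour = 427.15 kg/s.
The evaporator receives (1−α)·1593 of feed at 0.768 water and removes 0.486 of that water:
0.486×0.768×(1−α)×1593 = 427.15
(1−α) = 427.15/594.58 = 0.7184;  α = 0.2816.
Bypass flow = 0.2816×1593 = 448.6 kg/s.

448.6 kg/s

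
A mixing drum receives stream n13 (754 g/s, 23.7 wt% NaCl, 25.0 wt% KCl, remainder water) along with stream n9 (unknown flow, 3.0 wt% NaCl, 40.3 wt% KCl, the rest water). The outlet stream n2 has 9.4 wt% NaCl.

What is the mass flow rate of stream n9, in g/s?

Let n9 be the unknown flow. Total out = 754 + n9.
NaCl balance: 178.7 + 0.030·n9 = 0.094·(754 + n9)
(0.030 − 0.094)·n9 = 0.094×754 − 178.7 = -107.82
n9 = -107.82 / -0.064 = 1684.7 g/s

1685 g/s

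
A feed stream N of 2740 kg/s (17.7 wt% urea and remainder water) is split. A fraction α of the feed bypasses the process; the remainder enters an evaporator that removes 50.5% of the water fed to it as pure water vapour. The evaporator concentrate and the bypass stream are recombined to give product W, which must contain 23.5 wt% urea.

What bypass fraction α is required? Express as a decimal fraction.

All 2740×0.177 = 484.98 kg/s of urea reaches W, so W = 484.98/0.235 = 2063.7 kg/s and vapour = 676.26 kg/s.
The evaporator receives (1−α)·2740 of feed at 0.823 water and removes 0.505 of that water:
0.505×0.823×(1−α)×2740 = 676.26
(1−α) = 676.26/1138.8 = 0.5938;  α = 0.4062.

0.406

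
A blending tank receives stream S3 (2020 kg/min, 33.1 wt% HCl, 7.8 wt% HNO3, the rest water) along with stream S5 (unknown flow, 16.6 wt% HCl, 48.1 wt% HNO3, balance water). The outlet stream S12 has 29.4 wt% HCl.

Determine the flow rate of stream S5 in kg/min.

Let S5 be the unknown flow. Total out = 2020 + S5.
HCl balance: 668.62 + 0.166·S5 = 0.294·(2020 + S5)
(0.166 − 0.294)·S5 = 0.294×2020 − 668.62 = -74.74
S5 = -74.74 / -0.128 = 583.91 kg/min

583.9 kg/min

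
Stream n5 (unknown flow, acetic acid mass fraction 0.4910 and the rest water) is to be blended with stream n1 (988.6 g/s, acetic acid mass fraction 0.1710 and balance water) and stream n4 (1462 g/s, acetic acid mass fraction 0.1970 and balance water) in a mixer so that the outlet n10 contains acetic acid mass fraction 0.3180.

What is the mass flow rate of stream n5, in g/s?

Let n5 be the unknown flow. Total out = 2450.6 + n5.
acetic acid balance: 457.06 + 0.491·n5 = 0.318·(2450.6 + n5)
(0.491 − 0.318)·n5 = 0.318×2450.6 − 457.06 = 322.23
n5 = 322.23 / 0.173 = 1862.6 g/s

1863 g/s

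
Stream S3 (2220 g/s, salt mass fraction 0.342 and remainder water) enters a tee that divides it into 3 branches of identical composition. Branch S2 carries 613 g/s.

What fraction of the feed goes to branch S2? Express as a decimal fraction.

0.276

Fraction to S2 = 613/2220 = 0.2761.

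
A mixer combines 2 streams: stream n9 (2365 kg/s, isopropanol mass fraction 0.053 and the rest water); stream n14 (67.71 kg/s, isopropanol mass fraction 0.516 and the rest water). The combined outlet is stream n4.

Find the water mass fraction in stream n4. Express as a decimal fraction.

0.934

Total flow out = 2365 + 67.71 = 2432.7 kg/s.
water in = 2365×0.947 + 67.71×0.484 = 2272.4 kg/s.
water mass fraction in n4 = 2272.4/2432.7 = 0.934.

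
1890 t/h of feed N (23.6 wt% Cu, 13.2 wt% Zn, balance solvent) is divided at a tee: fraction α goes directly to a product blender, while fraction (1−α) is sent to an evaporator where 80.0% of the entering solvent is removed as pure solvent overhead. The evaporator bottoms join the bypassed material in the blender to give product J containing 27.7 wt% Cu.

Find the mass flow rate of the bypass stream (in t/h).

All 1890×0.236 = 446.04 t/h of Cu reaches J, so J = 446.04/0.277 = 1610.3 t/h and vapour = 279.75 t/h.
The evaporator receives (1−α)·1890 of feed at 0.632 solvent and removes 0.800 of that solvent:
0.800×0.632×(1−α)×1890 = 279.75
(1−α) = 279.75/955.58 = 0.2928;  α = 0.7072.
Bypass flow = 0.7072×1890 = 1336.7 t/h.

1337 t/h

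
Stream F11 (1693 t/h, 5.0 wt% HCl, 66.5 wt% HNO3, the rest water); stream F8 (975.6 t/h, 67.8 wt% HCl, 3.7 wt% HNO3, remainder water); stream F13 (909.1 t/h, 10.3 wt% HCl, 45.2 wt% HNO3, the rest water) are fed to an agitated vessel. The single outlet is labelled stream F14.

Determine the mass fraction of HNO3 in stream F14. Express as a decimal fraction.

0.4396

Total flow out = 1693 + 975.6 + 909.1 = 3577.7 t/h.
HNO3 in = 1693×0.665 + 975.6×0.037 + 909.1×0.452 = 1572.9 t/h.
HNO3 mass fraction in F14 = 1572.9/3577.7 = 0.4396.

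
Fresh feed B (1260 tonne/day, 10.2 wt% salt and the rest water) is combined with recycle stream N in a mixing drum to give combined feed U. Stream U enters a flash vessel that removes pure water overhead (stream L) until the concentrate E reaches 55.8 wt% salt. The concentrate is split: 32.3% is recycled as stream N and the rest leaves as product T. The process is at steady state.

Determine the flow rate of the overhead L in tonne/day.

Overall salt balance (none leaves overhead): salt in fresh feed = salt in product, i.e. 1260×0.102 = (1−0.323)·E·0.558.
E = 128.52/(0.558×0.677) = 340.21 tonne/day.
Recycle N = 0.323×340.21 = 109.89 tonne/day.
Combined feed U = 1260 + 109.89 = 1369.9 tonne/day.
Overhead L = U − E = 1369.9 − 340.21 = 1029.7 tonne/day.

1030 tonne/day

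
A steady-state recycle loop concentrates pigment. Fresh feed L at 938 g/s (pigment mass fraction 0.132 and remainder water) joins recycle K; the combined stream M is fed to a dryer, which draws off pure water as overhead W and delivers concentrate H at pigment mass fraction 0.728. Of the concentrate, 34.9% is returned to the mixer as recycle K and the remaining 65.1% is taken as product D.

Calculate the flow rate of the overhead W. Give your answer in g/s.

767.9 g/s

Overall pigment balance (none leaves overhead): pigment in fresh feed = pigment in product, i.e. 938×0.132 = (1−0.349)·H·0.728.
H = 123.82/(0.728×0.651) = 261.25 g/s.
Recycle K = 0.349×261.25 = 91.178 g/s.
Combined feed M = 938 + 91.178 = 1029.2 g/s.
Overhead W = M − H = 1029.2 − 261.25 = 767.92 g/s.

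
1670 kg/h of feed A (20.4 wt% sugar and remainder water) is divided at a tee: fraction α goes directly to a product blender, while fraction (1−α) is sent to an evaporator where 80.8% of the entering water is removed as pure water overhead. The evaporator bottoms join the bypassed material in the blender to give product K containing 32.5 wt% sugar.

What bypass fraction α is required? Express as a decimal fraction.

0.421

All 1670×0.204 = 340.68 kg/h of sugar reaches K, so K = 340.68/0.325 = 1048.2 kg/h and vapour = 621.75 kg/h.
The evaporator receives (1−α)·1670 of feed at 0.796 water and removes 0.808 of that water:
0.808×0.796×(1−α)×1670 = 621.75
(1−α) = 621.75/1074.1 = 0.5789;  α = 0.4211.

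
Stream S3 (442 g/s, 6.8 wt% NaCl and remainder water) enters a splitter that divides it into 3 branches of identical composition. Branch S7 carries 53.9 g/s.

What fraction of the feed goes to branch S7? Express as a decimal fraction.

0.122

Fraction to S7 = 53.9/442 = 0.1219.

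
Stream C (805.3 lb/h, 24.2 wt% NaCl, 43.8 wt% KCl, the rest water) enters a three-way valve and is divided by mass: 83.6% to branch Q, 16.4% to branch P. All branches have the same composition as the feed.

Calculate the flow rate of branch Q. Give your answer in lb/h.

673.2 lb/h

Branch Q flow = 0.836×805.3 = 673.23 lb/h.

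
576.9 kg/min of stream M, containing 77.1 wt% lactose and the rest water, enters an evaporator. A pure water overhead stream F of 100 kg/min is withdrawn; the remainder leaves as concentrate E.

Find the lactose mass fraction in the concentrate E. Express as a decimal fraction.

lactose is not removed: 576.9×0.771 = 444.79 kg/min of lactose enters E.
Concentrate = 576.9 − 100 = 476.9 kg/min.
Mass fraction = 444.79/476.9 = 0.9327.

0.9327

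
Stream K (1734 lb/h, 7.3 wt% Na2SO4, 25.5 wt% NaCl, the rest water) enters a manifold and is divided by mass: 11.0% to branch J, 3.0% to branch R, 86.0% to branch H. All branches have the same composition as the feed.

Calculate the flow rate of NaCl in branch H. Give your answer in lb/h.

Branch H total = 0.860×1734 = 1491.2 lb/h.
NaCl in H = 0.255×1491.2 = 380.27 lb/h.

380.3 lb/h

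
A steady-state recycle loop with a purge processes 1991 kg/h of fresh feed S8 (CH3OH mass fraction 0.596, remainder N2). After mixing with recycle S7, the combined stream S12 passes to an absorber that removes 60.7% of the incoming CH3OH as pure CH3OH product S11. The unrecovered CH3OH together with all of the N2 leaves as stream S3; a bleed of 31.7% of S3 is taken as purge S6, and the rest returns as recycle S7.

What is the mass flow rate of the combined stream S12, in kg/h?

N2 enters only via S8 and leaves only via the purge: 1991×0.404 = 0.317×(N2 in S3), and the absorber passes all N2, so N2 in S12 = N2 in S3 = 2537.4 kg/h.
CH3OH in S12: m_A = 1991×0.596 + (1−0.317)·(1−0.607)·m_A, so m_A = 1186.6/0.7316 = 1622 kg/h.
S12 = 1622 + 2537.4 = 4159.4 kg/h.

4159 kg/h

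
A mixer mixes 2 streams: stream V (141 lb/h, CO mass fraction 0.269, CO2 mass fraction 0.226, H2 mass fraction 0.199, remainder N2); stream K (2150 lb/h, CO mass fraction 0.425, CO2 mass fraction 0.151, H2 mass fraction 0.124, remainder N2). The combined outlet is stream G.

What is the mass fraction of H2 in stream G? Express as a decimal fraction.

Total flow out = 141 + 2150 = 2291 lb/h.
H2 in = 141×0.199 + 2150×0.124 = 294.66 lb/h.
H2 mass fraction in G = 294.66/2291 = 0.129.

0.129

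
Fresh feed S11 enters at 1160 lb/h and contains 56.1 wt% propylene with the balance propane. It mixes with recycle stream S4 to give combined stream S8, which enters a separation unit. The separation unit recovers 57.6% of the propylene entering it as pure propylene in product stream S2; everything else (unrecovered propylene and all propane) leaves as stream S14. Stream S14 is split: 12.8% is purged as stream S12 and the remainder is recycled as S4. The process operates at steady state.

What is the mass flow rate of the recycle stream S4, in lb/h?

propane enters only via S11 and leaves only via the purge: 1160×0.439 = 0.128×(propane in S14), and the separation unit passes all propane, so propane in S8 = propane in S14 = 3978.4 lb/h.
propylene in S8: m_A = 1160×0.561 + (1−0.128)·(1−0.576)·m_A, so m_A = 650.76/0.6303 = 1032.5 lb/h.
S14 = (1−0.576)×1032.5 + 3978.4 = 4416.2 lb/h.
Recycle S4 = (1−0.128)×4416.2 = 3850.9 lb/h.

3851 lb/h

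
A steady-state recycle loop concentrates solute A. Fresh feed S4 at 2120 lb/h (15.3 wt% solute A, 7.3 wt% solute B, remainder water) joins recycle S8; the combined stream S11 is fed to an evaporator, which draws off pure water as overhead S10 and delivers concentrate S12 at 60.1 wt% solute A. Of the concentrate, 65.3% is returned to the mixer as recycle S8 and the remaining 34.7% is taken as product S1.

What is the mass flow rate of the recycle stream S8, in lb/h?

Overall solute A balance (none leaves overhead): solute A in fresh feed = solute A in product, i.e. 2120×0.153 = (1−0.653)·S12·0.601.
S12 = 324.36/(0.601×0.347) = 1555.3 lb/h.
Recycle S8 = 0.653×1555.3 = 1015.6 lb/h.

1016 lb/h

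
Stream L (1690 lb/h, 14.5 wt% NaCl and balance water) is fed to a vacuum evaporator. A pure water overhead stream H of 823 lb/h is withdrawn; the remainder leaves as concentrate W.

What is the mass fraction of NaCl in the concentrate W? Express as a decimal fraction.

0.283

NaCl is not removed: 1690×0.145 = 245.05 lb/h of NaCl enters W.
Concentrate = 1690 − 823 = 867 lb/h.
Mass fraction = 245.05/867 = 0.283.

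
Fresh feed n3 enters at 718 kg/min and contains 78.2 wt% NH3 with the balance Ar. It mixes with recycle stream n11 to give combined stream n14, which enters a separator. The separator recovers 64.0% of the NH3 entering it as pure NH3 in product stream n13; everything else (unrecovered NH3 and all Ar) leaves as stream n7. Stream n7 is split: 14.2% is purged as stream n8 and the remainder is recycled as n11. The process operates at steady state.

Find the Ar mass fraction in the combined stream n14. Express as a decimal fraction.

Ar enters only via n3 and leaves only via the purge: 718×0.218 = 0.142×(Ar in n7), and the separator passes all Ar, so Ar in n14 = Ar in n7 = 1102.3 kg/min.
NH3 in n14: m_A = 718×0.782 + (1−0.142)·(1−0.640)·m_A, so m_A = 561.48/0.6911 = 812.41 kg/min.
n14 = 812.41 + 1102.3 = 1914.7 kg/min.
Ar fraction in n14 = 1102.3/1914.7 = 0.5757.

0.5757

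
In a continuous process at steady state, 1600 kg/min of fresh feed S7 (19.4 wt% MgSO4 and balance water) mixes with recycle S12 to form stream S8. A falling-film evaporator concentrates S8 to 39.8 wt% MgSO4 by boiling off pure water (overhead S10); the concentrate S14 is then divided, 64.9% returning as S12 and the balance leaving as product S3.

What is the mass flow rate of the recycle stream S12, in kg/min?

1442 kg/min

Overall MgSO4 balance (none leaves overhead): MgSO4 in fresh feed = MgSO4 in product, i.e. 1600×0.194 = (1−0.649)·S14·0.398.
S14 = 310.4/(0.398×0.351) = 2221.9 kg/min.
Recycle S12 = 0.649×2221.9 = 1442 kg/min.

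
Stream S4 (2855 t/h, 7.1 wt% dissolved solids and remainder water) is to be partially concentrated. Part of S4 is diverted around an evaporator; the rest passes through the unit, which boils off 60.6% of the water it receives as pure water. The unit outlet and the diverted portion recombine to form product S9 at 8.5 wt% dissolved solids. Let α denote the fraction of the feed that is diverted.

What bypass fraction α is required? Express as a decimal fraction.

All 2855×0.071 = 202.7 t/h of dissolved solids reaches S9, so S9 = 202.7/0.085 = 2384.8 t/h and vapour = 470.24 t/h.
The evaporator receives (1−α)·2855 of feed at 0.929 water and removes 0.606 of that water:
0.606×0.929×(1−α)×2855 = 470.24
(1−α) = 470.24/1607.3 = 0.2926;  α = 0.7074.

0.707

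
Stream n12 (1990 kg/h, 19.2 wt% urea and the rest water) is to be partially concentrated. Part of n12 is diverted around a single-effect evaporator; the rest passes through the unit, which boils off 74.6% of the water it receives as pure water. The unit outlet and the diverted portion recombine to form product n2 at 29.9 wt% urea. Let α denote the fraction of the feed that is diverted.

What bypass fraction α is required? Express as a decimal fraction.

0.406

All 1990×0.192 = 382.08 kg/h of urea reaches n2, so n2 = 382.08/0.299 = 1277.9 kg/h and vapour = 712.14 kg/h.
The evaporator receives (1−α)·1990 of feed at 0.808 water and removes 0.746 of that water:
0.746×0.808×(1−α)×1990 = 712.14
(1−α) = 712.14/1199.5 = 0.5937;  α = 0.4063.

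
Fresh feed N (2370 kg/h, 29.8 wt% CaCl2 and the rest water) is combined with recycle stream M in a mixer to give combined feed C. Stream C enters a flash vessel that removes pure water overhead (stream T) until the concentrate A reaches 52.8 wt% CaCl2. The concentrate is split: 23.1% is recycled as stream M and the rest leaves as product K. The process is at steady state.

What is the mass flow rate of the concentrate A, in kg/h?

Overall CaCl2 balance (none leaves overhead): CaCl2 in fresh feed = CaCl2 in product, i.e. 2370×0.298 = (1−0.231)·A·0.528.
A = 706.26/(0.528×0.769) = 1739.4 kg/h.

1739 kg/h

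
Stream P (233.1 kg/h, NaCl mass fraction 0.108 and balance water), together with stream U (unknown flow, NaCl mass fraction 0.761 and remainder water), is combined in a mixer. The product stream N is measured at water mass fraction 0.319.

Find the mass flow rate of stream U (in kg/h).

Let U be the unknown flow. Total out = 233.1 + U.
water balance: 207.93 + 0.239·U = 0.319·(233.1 + U)
(0.239 − 0.319)·U = 0.319×233.1 − 207.93 = -133.57
U = -133.57 / -0.080 = 1669.6 kg/h

1670 kg/h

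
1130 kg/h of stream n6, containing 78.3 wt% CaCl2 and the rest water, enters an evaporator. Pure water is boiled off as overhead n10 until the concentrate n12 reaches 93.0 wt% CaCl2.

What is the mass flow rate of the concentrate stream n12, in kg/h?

CaCl2 is conserved: 1130×0.783 = 884.79 kg/h all reports to the concentrate.
Concentrate = 884.79/(target fraction) = 951.39 kg/h.

951.4 kg/h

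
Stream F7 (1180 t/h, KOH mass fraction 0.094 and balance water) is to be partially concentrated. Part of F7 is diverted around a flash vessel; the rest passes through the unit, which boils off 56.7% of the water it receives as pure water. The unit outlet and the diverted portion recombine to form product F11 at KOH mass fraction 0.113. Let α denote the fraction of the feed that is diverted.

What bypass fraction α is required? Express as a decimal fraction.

0.673

All 1180×0.094 = 110.92 t/h of KOH reaches F11, so F11 = 110.92/0.113 = 981.59 t/h and vapour = 198.41 t/h.
The evaporator receives (1−α)·1180 of feed at 0.906 water and removes 0.567 of that water:
0.567×0.906×(1−α)×1180 = 198.41
(1−α) = 198.41/606.17 = 0.3273;  α = 0.6727.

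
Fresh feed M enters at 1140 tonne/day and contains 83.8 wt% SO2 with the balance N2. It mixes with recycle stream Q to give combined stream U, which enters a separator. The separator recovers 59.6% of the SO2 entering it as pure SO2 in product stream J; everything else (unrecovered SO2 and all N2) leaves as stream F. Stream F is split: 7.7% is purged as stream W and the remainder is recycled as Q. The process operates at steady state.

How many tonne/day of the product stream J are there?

907.9 tonne/day

SO2 in U: m_A = 1140×0.838 + (1−0.077)·(1−0.596)·m_A, so m_A = 955.32/0.6271 = 1523.4 tonne/day.
Product J = 0.596×1523.4 = 907.93 tonne/day.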